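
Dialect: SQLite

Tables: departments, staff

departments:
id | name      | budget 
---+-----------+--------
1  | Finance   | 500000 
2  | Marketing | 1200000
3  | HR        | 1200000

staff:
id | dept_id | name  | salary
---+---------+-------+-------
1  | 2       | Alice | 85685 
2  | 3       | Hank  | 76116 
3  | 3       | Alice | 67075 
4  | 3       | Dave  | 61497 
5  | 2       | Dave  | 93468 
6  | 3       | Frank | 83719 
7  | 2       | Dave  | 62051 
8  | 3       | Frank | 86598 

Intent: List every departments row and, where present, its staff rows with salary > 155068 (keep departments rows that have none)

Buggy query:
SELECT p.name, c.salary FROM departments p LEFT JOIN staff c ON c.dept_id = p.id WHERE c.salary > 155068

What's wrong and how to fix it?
Bug: Filtering c.salary in WHERE discards the NULL rows produced by LEFT JOIN, turning it into an inner join

Fix: Move the right-table condition into the ON clause so unmatched parents are kept

Corrected query:
SELECT p.name, c.salary FROM departments p LEFT JOIN staff c ON c.dept_id = p.id AND c.salary > 155068

Result:
name      | salary
----------+-------
Finance   | NULL  
Marketing | NULL  
HR        | NULL  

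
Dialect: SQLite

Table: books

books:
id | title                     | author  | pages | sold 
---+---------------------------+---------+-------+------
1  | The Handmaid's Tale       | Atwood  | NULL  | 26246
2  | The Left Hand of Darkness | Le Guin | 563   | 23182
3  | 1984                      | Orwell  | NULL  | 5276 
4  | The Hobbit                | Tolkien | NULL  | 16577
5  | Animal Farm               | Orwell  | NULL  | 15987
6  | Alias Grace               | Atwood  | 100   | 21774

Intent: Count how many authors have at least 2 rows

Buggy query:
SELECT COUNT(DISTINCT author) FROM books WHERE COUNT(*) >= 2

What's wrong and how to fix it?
Bug: COUNT(*) cannot appear in WHERE; the per-group count doesn't exist yet

Fix: Group first with HAVING COUNT(*) >= 2, then COUNT the resulting groups

Corrected query:
SELECT COUNT(*) FROM (SELECT author FROM books GROUP BY author HAVING COUNT(*) >= 2)

Result:
COUNT(*)
--------
2       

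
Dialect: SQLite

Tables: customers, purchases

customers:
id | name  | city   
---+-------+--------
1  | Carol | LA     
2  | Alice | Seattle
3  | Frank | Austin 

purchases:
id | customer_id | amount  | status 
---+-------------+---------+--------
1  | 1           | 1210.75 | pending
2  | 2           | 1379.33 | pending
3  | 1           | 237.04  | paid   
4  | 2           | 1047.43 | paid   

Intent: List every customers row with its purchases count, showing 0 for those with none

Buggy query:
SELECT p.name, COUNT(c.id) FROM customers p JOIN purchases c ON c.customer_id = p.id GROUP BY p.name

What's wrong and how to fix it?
Bug: An inner join excludes parents with zero children

Fix: Switch to LEFT JOIN to retain unmatched parent rows

Corrected query:
SELECT p.name, COUNT(c.id) FROM customers p LEFT JOIN purchases c ON c.customer_id = p.id GROUP BY p.name

Result:
name  | COUNT(c.id)
------+------------
Alice | 2          
Carol | 2          
Frank | 0          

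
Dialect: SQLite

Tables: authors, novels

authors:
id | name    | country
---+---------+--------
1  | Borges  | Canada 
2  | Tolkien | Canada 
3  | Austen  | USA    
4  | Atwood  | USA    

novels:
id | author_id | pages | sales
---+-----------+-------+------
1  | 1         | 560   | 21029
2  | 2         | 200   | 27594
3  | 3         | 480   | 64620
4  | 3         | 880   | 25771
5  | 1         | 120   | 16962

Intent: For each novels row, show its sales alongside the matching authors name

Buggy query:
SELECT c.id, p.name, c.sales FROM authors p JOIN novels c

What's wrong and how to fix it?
Bug: Missing join condition: each novels row is matched to all authors rows instead of just its own

Fix: Add ON c.author_id = p.id to the JOIN

Corrected query:
SELECT c.id, p.name, c.sales FROM authors p JOIN novels c ON c.author_id = p.id

Result:
id | name    | sales
---+---------+------
1  | Borges  | 21029
2  | Tolkien | 27594
3  | Austen  | 64620
4  | Austen  | 25771
5  | Borges  | 16962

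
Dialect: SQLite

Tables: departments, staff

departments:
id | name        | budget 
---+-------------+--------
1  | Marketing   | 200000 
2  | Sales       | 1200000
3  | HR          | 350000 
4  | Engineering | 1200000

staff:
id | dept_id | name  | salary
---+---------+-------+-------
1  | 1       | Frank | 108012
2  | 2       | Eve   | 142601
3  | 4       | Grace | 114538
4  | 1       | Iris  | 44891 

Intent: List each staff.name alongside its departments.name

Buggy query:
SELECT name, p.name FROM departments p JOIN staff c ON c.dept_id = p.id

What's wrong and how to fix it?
Bug: 'name' exists in both joined tables, so the database can't tell which one is meant

Fix: Qualify the column with its table alias (c.name)

Corrected query:
SELECT c.name, p.name FROM departments p JOIN staff c ON c.dept_id = p.id

Result:
name  | name       
------+------------
Frank | Marketing  
Eve   | Sales      
Grace | Engineering
Iris  | Marketing  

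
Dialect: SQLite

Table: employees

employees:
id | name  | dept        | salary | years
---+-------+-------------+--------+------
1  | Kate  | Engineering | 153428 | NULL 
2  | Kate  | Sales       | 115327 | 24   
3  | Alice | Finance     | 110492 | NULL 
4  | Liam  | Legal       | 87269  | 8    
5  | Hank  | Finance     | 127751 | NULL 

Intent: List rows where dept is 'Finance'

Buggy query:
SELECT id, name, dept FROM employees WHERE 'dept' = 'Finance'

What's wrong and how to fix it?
Bug: Single quotes denote string literals in SQL; the column name is being compared as a constant string

Fix: Reference the column as dept without single quotes

Corrected query:
SELECT id, name, dept FROM employees WHERE dept = 'Finance'

Result:
id | name  | dept   
---+-------+--------
3  | Alice | Finance
5  | Hank  | Finance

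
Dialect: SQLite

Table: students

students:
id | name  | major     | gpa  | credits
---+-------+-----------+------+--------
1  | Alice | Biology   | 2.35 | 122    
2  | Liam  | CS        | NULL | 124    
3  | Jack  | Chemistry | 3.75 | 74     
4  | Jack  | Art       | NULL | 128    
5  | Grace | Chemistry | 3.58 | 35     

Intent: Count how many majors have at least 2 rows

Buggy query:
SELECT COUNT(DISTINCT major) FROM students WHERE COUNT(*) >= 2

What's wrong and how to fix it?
Bug: WHERE filters individual rows, not groups, so a group-level COUNT is invalid there

Fix: Use a subquery that GROUPs and filters with HAVING, then count its rows

Corrected query:
SELECT COUNT(*) FROM (SELECT major FROM students GROUP BY major HAVING COUNT(*) >= 2)

Result:
COUNT(*)
--------
1       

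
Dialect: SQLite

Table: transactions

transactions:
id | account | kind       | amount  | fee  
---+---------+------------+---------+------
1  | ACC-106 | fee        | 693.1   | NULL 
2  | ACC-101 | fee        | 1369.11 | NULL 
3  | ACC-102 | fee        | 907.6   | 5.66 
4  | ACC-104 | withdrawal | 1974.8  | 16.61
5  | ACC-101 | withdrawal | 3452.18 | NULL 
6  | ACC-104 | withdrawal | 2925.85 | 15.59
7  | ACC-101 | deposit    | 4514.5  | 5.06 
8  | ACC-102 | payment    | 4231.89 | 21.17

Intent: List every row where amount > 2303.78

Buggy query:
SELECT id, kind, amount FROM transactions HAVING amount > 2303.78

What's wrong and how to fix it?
Bug: This is a non-aggregate query (no GROUP BY, no aggregates), so in SQLite the HAVING clause is invalid here; a row-level condition belongs in WHERE

Fix: Use WHERE for row-level filtering

Corrected query:
SELECT id, kind, amount FROM transactions WHERE amount > 2303.78

Result:
id | kind       | amount 
---+------------+--------
5  | withdrawal | 3452.18
6  | withdrawal | 2925.85
7  | deposit    | 4514.5 
8  | payment    | 4231.89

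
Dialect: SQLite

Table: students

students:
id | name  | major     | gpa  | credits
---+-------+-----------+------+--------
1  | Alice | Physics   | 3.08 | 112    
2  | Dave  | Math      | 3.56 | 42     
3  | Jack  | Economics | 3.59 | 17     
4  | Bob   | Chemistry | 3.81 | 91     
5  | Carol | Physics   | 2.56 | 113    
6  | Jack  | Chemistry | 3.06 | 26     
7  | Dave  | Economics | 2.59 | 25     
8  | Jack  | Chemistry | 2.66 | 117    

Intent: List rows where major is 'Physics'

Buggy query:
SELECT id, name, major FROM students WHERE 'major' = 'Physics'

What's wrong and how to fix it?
Bug: 'major' in single quotes is a string literal, not the column; the comparison is literal-vs-literal and never true

Fix: Reference the column as major without single quotes

Corrected query:
SELECT id, name, major FROM students WHERE major = 'Physics'

Result:
id | name  | major  
---+-------+--------
1  | Alice | Physics
5  | Carol | Physics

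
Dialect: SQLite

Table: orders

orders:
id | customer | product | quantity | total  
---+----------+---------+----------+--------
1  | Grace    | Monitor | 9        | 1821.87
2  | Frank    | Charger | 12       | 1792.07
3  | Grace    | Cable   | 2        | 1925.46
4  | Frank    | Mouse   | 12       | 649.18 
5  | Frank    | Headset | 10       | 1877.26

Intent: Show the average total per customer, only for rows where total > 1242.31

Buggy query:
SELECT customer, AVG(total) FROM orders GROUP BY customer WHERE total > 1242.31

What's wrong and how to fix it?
Bug: Row-level WHERE must come before GROUP BY in the clause order

Fix: Move the WHERE clause before GROUP BY

Corrected query:
SELECT customer, AVG(total) FROM orders WHERE total > 1242.31 GROUP BY customer

Result:
customer | AVG(total)
---------+-----------
Frank    | 1834.665  
Grace    | 1873.665  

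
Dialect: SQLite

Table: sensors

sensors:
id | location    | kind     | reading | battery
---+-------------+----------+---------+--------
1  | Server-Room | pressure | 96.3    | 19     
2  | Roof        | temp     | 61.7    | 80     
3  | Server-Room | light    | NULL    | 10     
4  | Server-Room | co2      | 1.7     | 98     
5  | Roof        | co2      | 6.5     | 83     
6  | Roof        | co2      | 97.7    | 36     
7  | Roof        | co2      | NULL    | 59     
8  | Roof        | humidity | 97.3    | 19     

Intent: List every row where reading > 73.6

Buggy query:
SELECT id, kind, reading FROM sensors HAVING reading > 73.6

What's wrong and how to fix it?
Bug: HAVING filters the output of aggregation, but this query has no GROUP BY and no aggregate functions, so SQLite rejects it (HAVING clause on a non-aggregate query); the condition here is per row

Fix: Replace HAVING with WHERE since the condition applies to individual rows

Corrected query:
SELECT id, kind, reading FROM sensors WHERE reading > 73.6

Result:
id | kind     | reading
---+----------+--------
1  | pressure | 96.3   
6  | co2      | 97.7   
8  | humidity | 97.3   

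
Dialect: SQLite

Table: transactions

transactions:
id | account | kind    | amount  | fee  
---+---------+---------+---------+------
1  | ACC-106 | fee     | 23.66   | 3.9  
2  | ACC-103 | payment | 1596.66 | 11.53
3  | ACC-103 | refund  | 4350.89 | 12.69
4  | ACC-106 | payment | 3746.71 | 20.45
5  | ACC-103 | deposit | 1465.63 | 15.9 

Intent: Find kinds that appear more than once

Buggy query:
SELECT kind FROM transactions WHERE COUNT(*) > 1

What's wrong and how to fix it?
Bug: COUNT(*) is an aggregate and cannot be used in WHERE

Fix: Group first, then use HAVING for the count condition

Corrected query:
SELECT kind FROM transactions GROUP BY kind HAVING COUNT(*) > 1

Result:
kind   
-------
payment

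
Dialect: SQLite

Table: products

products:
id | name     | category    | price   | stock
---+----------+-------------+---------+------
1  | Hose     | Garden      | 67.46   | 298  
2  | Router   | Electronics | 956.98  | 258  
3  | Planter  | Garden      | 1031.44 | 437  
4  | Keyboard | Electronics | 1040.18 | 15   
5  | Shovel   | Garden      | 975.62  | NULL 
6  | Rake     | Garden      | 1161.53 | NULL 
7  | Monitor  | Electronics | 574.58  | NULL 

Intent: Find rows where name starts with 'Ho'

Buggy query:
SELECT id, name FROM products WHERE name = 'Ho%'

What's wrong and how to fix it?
Bug: Wildcards only work with LIKE; '=' treats '%' as a literal character

Fix: Replace '=' with LIKE so 'Ho%' is treated as a pattern

Corrected query:
SELECT id, name FROM products WHERE name LIKE 'Ho%'

Result:
id | name
---+-----
1  | Hose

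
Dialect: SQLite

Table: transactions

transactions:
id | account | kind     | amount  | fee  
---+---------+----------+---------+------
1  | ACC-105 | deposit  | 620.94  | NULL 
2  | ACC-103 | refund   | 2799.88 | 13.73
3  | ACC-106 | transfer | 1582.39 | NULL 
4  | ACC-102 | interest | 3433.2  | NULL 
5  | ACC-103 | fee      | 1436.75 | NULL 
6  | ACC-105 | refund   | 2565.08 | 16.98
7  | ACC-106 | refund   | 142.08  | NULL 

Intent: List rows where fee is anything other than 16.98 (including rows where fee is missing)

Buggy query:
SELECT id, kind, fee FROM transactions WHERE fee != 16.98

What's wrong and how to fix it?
Bug: 'fee != 16.98' is unknown when fee is NULL, so NULL rows are silently excluded

Fix: Add an explicit OR fee IS NULL to include the missing-value rows

Corrected query:
SELECT id, kind, fee FROM transactions WHERE fee != 16.98 OR fee IS NULL

Result:
id | kind     | fee  
---+----------+------
1  | deposit  | NULL 
2  | refund   | 13.73
3  | transfer | NULL 
4  | interest | NULL 
5  | fee      | NULL 
7  | refund   | NULL 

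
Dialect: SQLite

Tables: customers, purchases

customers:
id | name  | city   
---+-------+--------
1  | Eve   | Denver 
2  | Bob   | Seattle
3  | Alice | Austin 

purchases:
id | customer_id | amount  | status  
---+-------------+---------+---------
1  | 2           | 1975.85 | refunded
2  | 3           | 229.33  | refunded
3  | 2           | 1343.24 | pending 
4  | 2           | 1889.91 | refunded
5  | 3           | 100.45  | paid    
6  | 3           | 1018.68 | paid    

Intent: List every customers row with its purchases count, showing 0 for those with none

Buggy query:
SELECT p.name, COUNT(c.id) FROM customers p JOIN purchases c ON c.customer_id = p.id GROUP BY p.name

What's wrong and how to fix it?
Bug: INNER JOIN drops customers rows that have no matching purchases rows

Fix: Use LEFT JOIN so parents without children still appear (COUNT(c.id) gives 0)

Corrected query:
SELECT p.name, COUNT(c.id) FROM customers p LEFT JOIN purchases c ON c.customer_id = p.id GROUP BY p.name

Result:
name  | COUNT(c.id)
------+------------
Alice | 3          
Bob   | 3          
Eve   | 0          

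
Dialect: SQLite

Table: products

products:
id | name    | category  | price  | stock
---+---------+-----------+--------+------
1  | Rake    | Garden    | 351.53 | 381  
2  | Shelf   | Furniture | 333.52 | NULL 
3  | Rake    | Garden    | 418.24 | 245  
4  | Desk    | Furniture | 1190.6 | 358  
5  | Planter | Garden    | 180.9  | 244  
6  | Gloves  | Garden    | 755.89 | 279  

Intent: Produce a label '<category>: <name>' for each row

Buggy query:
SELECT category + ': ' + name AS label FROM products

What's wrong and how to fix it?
Bug: '+' is numeric addition; on text columns SQLite converts them to 0 instead of concatenating

Fix: Use the || operator for string concatenation

Corrected query:
SELECT category || ': ' || name AS label FROM products

Result:
label           
----------------
Garden: Rake    
Furniture: Shelf
Garden: Rake    
Furniture: Desk 
Garden: Planter 
Garden: Gloves  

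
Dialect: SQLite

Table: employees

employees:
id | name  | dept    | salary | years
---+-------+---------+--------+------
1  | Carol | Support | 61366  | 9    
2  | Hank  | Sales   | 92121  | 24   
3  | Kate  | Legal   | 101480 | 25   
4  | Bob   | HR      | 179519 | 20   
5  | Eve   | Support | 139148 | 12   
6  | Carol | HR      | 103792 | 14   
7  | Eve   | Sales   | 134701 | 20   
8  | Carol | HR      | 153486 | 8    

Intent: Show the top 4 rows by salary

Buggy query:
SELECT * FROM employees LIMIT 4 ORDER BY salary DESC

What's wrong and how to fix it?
Bug: ORDER BY cannot follow LIMIT; LIMIT is the final clause

Fix: Sort with ORDER BY, then apply LIMIT

Corrected query:
SELECT * FROM employees ORDER BY salary DESC LIMIT 4

Result:
id | name  | dept    | salary | years
---+-------+---------+--------+------
4  | Bob   | HR      | 179519 | 20   
8  | Carol | HR      | 153486 | 8    
5  | Eve   | Support | 139148 | 12   
7  | Eve   | Sales   | 134701 | 20   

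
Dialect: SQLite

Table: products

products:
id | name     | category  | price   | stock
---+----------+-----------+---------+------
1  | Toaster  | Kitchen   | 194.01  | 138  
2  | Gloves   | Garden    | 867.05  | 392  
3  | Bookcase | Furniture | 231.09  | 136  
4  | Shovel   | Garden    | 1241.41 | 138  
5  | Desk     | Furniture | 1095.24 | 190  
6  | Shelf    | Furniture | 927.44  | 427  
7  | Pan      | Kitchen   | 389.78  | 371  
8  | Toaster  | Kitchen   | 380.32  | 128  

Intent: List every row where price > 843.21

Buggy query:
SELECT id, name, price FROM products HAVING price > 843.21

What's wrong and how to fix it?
Bug: This is a non-aggregate query (no GROUP BY, no aggregates), so in SQLite the HAVING clause is invalid here; a row-level condition belongs in WHERE

Fix: Use WHERE for row-level filtering

Corrected query:
SELECT id, name, price FROM products WHERE price > 843.21

Result:
id | name   | price  
---+--------+--------
2  | Gloves | 867.05 
4  | Shovel | 1241.41
5  | Desk   | 1095.24
6  | Shelf  | 927.44 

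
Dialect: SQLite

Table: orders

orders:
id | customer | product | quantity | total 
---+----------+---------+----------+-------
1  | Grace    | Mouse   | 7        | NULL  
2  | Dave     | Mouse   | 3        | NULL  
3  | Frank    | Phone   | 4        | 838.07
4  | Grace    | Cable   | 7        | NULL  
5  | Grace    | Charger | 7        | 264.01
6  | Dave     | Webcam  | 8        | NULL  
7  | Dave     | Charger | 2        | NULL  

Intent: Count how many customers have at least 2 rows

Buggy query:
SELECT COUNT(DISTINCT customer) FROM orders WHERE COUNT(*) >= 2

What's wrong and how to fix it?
Bug: WHERE filters individual rows, not groups, so a group-level COUNT is invalid there

Fix: Use a subquery that GROUPs and filters with HAVING, then count its rows

Corrected query:
SELECT COUNT(*) FROM (SELECT customer FROM orders GROUP BY customer HAVING COUNT(*) >= 2)

Result:
COUNT(*)
--------
2       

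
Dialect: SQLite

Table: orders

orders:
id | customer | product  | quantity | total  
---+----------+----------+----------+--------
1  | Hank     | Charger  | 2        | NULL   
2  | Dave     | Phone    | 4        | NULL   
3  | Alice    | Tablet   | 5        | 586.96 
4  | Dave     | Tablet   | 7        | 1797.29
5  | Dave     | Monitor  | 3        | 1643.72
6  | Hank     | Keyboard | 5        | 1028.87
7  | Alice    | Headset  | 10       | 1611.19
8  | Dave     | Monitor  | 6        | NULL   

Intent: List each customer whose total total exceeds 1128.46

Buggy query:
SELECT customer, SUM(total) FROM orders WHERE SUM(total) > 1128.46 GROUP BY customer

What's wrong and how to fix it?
Bug: SUM(total) is an aggregate, but WHERE filters rows before aggregation

Fix: Use HAVING (which filters groups after aggregation) instead of WHERE

Corrected query:
SELECT customer, SUM(total) FROM orders GROUP BY customer HAVING SUM(total) > 1128.46

Result:
customer | SUM(total)
---------+-----------
Alice    | 2198.15   
Dave     | 3441.01   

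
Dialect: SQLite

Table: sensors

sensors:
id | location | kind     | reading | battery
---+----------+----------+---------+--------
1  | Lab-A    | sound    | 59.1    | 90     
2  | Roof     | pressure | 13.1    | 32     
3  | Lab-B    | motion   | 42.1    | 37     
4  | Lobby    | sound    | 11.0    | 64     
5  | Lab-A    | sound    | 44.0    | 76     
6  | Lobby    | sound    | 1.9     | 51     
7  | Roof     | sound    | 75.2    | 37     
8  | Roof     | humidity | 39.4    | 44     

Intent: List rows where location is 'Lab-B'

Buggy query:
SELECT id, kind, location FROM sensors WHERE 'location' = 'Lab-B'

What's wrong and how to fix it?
Bug: Single quotes denote string literals in SQL; the column name is being compared as a constant string

Fix: Reference the column as location without single quotes

Corrected query:
SELECT id, kind, location FROM sensors WHERE location = 'Lab-B'

Result:
id | kind   | location
---+--------+---------
3  | motion | Lab-B   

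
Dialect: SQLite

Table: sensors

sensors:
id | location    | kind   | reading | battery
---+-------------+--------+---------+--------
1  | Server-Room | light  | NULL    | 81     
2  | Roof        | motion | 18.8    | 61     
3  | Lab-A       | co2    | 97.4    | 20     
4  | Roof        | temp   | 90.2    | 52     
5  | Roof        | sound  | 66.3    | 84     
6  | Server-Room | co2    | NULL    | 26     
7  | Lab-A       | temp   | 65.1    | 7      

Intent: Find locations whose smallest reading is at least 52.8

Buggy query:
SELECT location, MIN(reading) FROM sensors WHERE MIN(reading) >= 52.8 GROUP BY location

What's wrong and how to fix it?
Bug: Aggregates like MIN are computed per group after WHERE runs

Fix: Use HAVING for the per-group MIN condition

Corrected query:
SELECT location, MIN(reading) FROM sensors GROUP BY location HAVING MIN(reading) >= 52.8

Result:
location | MIN(reading)
---------+-------------
Lab-A    | 65.1        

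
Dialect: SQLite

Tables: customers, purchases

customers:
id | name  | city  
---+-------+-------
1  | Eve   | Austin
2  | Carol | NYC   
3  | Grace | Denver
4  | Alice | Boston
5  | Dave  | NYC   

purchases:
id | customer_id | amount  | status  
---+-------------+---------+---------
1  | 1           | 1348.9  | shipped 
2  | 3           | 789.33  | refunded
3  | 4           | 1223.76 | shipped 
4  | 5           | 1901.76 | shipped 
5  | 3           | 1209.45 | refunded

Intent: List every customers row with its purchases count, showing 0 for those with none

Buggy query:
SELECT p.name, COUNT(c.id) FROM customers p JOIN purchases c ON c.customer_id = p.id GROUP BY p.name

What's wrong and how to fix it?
Bug: An inner join excludes parents with zero children

Fix: Use LEFT JOIN so parents without children still appear (COUNT(c.id) gives 0)

Corrected query:
SELECT p.name, COUNT(c.id) FROM customers p LEFT JOIN purchases c ON c.customer_id = p.id GROUP BY p.name

Result:
name  | COUNT(c.id)
------+------------
Alice | 1          
Carol | 0          
Dave  | 1          
Eve   | 1          
Grace | 2          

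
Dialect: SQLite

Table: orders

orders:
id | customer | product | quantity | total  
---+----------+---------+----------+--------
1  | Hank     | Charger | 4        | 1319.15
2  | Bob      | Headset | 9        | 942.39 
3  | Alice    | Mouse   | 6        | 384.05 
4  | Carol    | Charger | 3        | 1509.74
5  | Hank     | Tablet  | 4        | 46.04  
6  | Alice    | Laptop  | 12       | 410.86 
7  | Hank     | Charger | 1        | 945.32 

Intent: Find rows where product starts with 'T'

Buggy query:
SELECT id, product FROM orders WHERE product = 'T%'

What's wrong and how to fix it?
Bug: '=' compares the literal string including the % character; pattern matching needs LIKE

Fix: Replace '=' with LIKE so 'T%' is treated as a pattern

Corrected query:
SELECT id, product FROM orders WHERE product LIKE 'T%'

Result:
id | product
---+--------
5  | Tablet 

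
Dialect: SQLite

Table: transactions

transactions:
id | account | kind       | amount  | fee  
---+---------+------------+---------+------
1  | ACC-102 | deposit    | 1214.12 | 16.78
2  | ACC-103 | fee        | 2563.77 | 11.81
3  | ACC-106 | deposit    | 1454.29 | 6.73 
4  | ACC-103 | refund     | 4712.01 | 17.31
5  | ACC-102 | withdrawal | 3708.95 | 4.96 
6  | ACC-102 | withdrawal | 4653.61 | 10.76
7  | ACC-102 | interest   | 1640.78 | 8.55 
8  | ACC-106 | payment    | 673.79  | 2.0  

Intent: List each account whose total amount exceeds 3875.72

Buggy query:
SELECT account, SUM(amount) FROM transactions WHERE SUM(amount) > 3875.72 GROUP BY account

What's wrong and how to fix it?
Bug: SUM(amount) is an aggregate, but WHERE filters rows before aggregation

Fix: Move the aggregate condition to a HAVING clause

Corrected query:
SELECT account, SUM(amount) FROM transactions GROUP BY account HAVING SUM(amount) > 3875.72

Result:
account | SUM(amount)
--------+------------
ACC-102 | 11217.46   
ACC-103 | 7275.78    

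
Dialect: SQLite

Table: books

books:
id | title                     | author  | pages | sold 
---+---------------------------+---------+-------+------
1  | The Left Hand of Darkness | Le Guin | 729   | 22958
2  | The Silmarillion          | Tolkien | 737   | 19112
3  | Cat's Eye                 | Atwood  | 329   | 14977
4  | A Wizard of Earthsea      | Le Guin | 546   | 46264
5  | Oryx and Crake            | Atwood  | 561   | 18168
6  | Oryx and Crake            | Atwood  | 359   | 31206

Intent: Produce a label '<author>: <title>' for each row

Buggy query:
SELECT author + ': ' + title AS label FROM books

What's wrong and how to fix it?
Bug: SQLite uses || for string concatenation; + coerces text to numbers (yielding 0)

Fix: Replace + with || to concatenate text

Corrected query:
SELECT author || ': ' || title AS label FROM books

Result:
label                             
----------------------------------
Le Guin: The Left Hand of Darkness
Tolkien: The Silmarillion         
Atwood: Cat's Eye                 
Le Guin: A Wizard of Earthsea     
Atwood: Oryx and Crake            
Atwood: Oryx and Crake            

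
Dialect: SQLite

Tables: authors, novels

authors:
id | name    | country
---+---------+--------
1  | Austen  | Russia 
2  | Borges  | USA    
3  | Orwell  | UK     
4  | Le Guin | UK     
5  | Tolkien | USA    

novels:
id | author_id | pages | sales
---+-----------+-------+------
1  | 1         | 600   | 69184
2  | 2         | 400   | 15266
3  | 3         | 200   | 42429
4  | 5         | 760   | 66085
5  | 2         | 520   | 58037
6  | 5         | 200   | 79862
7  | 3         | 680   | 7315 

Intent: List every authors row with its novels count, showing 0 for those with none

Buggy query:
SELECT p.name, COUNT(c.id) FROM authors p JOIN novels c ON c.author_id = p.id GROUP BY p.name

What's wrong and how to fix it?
Bug: An inner join excludes parents with zero children

Fix: Switch to LEFT JOIN to retain unmatched parent rows

Corrected query:
SELECT p.name, COUNT(c.id) FROM authors p LEFT JOIN novels c ON c.author_id = p.id GROUP BY p.name

Result:
name    | COUNT(c.id)
--------+------------
Austen  | 1          
Borges  | 2          
Le Guin | 0          
Orwell  | 2          
Tolkien | 2          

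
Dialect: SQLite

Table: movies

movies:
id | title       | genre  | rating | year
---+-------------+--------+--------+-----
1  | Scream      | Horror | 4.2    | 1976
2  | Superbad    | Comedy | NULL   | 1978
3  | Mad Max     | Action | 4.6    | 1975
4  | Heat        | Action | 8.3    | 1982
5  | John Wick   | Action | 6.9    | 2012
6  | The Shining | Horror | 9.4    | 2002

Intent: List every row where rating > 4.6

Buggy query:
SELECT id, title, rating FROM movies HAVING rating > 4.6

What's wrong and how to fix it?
Bug: This is a non-aggregate query (no GROUP BY, no aggregates), so in SQLite the HAVING clause is invalid here; a row-level condition belongs in WHERE

Fix: Replace HAVING with WHERE since the condition applies to individual rows

Corrected query:
SELECT id, title, rating FROM movies WHERE rating > 4.6

Result:
id | title       | rating
---+-------------+-------
4  | Heat        | 8.3   
5  | John Wick   | 6.9   
6  | The Shining | 9.4   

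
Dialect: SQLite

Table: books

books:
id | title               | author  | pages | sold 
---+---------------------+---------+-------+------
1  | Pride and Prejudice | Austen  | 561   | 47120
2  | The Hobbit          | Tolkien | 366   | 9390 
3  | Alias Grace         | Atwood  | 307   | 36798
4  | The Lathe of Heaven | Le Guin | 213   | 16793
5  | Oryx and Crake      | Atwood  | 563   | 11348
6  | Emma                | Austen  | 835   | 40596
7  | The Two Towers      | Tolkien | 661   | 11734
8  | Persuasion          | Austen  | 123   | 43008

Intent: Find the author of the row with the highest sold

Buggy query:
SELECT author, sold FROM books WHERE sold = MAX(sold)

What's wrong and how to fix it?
Bug: WHERE is evaluated per row; an aggregate over the whole table isn't defined there

Fix: Use a subquery: WHERE sold = (SELECT MAX(sold) FROM books)

Corrected query:
SELECT author, sold FROM books WHERE sold = (SELECT MAX(sold) FROM books)

Result:
author | sold 
-------+------
Austen | 47120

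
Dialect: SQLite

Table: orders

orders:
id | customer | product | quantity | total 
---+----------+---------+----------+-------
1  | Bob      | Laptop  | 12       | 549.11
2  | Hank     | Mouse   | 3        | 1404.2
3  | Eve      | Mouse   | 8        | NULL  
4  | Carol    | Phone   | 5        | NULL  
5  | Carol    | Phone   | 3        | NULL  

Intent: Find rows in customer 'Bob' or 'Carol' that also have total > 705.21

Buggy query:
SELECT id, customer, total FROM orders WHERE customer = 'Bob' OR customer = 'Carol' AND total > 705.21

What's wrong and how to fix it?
Bug: Without parentheses, AND is evaluated before OR, so the total filter only applies to the 'Carol' branch

Fix: Group the OR with parentheses (or use IN), then AND the threshold

Corrected query:
SELECT id, customer, total FROM orders WHERE (customer = 'Bob' OR customer = 'Carol') AND total > 705.21

Result:
(no rows)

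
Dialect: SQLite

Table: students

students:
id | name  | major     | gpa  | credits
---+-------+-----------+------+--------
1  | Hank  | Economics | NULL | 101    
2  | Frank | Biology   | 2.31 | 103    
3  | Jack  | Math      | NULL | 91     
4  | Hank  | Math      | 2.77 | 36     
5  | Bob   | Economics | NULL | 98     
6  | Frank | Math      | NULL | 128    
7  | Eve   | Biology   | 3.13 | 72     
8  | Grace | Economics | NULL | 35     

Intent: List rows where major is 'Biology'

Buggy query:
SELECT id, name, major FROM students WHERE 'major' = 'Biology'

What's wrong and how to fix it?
Bug: 'major' in single quotes is a string literal, not the column; the comparison is literal-vs-literal and never true

Fix: Reference the column as major without single quotes

Corrected query:
SELECT id, name, major FROM students WHERE major = 'Biology'

Result:
id | name  | major  
---+-------+--------
2  | Frank | Biology
7  | Eve   | Biology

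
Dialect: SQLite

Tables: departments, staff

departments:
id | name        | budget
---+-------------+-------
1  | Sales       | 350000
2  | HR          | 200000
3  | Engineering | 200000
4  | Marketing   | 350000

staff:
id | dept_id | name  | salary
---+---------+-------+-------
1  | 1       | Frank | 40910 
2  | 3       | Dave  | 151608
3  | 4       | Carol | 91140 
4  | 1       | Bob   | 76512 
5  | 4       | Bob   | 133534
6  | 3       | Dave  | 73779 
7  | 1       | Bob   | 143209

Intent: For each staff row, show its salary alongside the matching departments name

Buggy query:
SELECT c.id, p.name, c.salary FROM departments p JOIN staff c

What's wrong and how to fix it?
Bug: Missing join condition: each staff row is matched to all departments rows instead of just its own

Fix: Add ON c.dept_id = p.id to the JOIN

Corrected query:
SELECT c.id, p.name, c.salary FROM departments p JOIN staff c ON c.dept_id = p.id

Result:
id | name        | salary
---+-------------+-------
1  | Sales       | 40910 
2  | Engineering | 151608
3  | Marketing   | 91140 
4  | Sales       | 76512 
5  | Marketing   | 133534
6  | Engineering | 73779 
7  | Sales       | 143209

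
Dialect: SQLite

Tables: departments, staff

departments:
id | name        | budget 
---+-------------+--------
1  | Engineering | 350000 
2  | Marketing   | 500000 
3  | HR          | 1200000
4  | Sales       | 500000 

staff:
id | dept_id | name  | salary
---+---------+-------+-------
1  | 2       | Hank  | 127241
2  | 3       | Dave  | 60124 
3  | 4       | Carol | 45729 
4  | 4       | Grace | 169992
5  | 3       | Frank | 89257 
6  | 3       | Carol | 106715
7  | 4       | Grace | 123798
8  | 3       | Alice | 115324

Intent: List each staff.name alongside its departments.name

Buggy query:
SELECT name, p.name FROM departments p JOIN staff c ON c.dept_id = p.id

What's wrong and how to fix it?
Bug: 'name' exists in both joined tables, so the database can't tell which one is meant

Fix: Prefix ambiguous columns with the table alias

Corrected query:
SELECT c.name, p.name FROM departments p JOIN staff c ON c.dept_id = p.id

Result:
name  | name     
------+----------
Hank  | Marketing
Dave  | HR       
Carol | Sales    
Grace | Sales    
Frank | HR       
Carol | HR       
Grace | Sales    
Alice | HR       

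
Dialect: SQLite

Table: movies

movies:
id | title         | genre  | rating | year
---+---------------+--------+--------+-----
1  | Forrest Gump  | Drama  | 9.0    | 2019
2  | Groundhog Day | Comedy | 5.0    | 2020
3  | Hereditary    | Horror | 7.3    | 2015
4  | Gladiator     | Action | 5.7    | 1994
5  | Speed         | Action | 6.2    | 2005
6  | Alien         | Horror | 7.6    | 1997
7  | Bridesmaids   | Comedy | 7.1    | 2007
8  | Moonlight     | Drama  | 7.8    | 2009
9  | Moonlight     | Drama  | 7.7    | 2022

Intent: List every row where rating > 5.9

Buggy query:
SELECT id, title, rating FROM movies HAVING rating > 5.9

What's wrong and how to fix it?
Bug: This is a non-aggregate query (no GROUP BY, no aggregates), so in SQLite the HAVING clause is invalid here; a row-level condition belongs in WHERE

Fix: Replace HAVING with WHERE since the condition applies to individual rows

Corrected query:
SELECT id, title, rating FROM movies WHERE rating > 5.9

Result:
id | title        | rating
---+--------------+-------
1  | Forrest Gump | 9     
3  | Hereditary   | 7.3   
5  | Speed        | 6.2   
6  | Alien        | 7.6   
7  | Bridesmaids  | 7.1   
8  | Moonlight    | 7.8   
9  | Moonlight    | 7.7   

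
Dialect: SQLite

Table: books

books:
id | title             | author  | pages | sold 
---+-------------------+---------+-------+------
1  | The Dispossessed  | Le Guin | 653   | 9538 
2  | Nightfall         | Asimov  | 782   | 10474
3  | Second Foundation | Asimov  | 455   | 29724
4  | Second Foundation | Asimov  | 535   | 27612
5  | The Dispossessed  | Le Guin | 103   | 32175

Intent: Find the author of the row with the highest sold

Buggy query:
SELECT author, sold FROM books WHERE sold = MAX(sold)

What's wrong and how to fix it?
Bug: WHERE is evaluated per row; an aggregate over the whole table isn't defined there

Fix: Wrap MAX in a scalar subquery so WHERE compares against a single value

Corrected query:
SELECT author, sold FROM books WHERE sold = (SELECT MAX(sold) FROM books)

Result:
author  | sold 
--------+------
Le Guin | 32175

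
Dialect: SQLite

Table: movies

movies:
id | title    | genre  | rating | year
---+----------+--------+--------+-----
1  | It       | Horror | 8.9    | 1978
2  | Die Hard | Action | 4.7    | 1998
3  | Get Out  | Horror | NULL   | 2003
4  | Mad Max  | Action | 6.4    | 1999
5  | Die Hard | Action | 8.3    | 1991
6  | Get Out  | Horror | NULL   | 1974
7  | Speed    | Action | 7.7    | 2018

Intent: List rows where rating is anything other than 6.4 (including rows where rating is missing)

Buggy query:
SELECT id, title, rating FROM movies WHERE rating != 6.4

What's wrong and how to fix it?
Bug: Inequality against NULL is unknown, not true; rows with NULL are dropped

Fix: Handle NULL separately with IS NULL alongside the inequality

Corrected query:
SELECT id, title, rating FROM movies WHERE rating != 6.4 OR rating IS NULL

Result:
id | title    | rating
---+----------+-------
1  | It       | 8.9   
2  | Die Hard | 4.7   
3  | Get Out  | NULL  
5  | Die Hard | 8.3   
6  | Get Out  | NULL  
7  | Speed    | 7.7   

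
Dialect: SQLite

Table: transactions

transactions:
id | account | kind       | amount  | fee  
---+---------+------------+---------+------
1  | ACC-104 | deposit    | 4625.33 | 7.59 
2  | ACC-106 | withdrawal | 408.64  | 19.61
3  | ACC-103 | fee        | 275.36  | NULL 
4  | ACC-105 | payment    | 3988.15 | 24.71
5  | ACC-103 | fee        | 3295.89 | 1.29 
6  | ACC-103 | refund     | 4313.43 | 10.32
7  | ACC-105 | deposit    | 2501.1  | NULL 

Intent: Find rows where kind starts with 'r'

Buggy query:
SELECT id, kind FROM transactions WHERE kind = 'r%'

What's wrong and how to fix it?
Bug: '=' compares the literal string including the % character; pattern matching needs LIKE

Fix: Replace '=' with LIKE so 'r%' is treated as a pattern

Corrected query:
SELECT id, kind FROM transactions WHERE kind LIKE 'r%'

Result:
id | kind  
---+-------
6  | refund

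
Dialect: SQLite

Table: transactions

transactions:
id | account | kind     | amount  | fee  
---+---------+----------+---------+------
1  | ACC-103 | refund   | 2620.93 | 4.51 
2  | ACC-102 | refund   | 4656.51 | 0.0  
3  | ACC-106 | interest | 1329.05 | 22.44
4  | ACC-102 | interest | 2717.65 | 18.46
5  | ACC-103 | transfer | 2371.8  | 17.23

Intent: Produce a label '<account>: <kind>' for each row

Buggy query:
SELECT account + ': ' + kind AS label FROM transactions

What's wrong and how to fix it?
Bug: SQLite uses || for string concatenation; + coerces text to numbers (yielding 0)

Fix: Replace + with || to concatenate text

Corrected query:
SELECT account || ': ' || kind AS label FROM transactions

Result:
label            
-----------------
ACC-103: refund  
ACC-102: refund  
ACC-106: interest
ACC-102: interest
ACC-103: transfer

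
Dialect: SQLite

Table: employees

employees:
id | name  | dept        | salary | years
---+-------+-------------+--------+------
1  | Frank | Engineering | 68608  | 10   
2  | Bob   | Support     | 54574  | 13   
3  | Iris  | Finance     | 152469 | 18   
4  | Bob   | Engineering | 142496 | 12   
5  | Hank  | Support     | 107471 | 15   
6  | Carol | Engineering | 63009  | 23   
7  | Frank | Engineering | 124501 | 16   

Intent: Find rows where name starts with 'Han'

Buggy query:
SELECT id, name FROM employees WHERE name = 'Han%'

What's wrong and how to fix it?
Bug: '=' compares the literal string including the % character; pattern matching needs LIKE

Fix: Use LIKE for wildcard pattern matching

Corrected query:
SELECT id, name FROM employees WHERE name LIKE 'Han%'

Result:
id | name
---+-----
5  | Hank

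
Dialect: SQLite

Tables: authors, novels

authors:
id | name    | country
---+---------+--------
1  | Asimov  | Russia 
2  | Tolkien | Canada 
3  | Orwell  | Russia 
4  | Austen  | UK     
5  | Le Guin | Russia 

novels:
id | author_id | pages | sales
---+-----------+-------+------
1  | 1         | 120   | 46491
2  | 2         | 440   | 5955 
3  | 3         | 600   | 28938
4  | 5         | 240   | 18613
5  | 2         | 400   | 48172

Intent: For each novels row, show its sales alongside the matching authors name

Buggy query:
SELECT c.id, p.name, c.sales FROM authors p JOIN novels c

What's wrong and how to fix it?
Bug: JOIN with no ON clause produces a cartesian product; every novels row pairs with every authors row

Fix: Add ON c.author_id = p.id to the JOIN

Corrected query:
SELECT c.id, p.name, c.sales FROM authors p JOIN novels c ON c.author_id = p.id

Result:
id | name    | sales
---+---------+------
1  | Asimov  | 46491
2  | Tolkien | 5955 
3  | Orwell  | 28938
4  | Le Guin | 18613
5  | Tolkien | 48172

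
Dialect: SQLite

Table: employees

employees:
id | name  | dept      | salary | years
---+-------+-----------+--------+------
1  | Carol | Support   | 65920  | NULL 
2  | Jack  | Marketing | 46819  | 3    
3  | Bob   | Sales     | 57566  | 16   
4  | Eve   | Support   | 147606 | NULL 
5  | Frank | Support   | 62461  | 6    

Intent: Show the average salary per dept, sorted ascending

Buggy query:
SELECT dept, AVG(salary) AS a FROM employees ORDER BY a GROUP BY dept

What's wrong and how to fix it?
Bug: GROUP BY must precede ORDER BY

Fix: Move ORDER BY to the end, after GROUP BY

Corrected query:
SELECT dept, AVG(salary) AS a FROM employees GROUP BY dept ORDER BY a

Result:
dept      | a           
----------+-------------
Marketing | 46819       
Sales     | 57566       
Support   | 91995.666667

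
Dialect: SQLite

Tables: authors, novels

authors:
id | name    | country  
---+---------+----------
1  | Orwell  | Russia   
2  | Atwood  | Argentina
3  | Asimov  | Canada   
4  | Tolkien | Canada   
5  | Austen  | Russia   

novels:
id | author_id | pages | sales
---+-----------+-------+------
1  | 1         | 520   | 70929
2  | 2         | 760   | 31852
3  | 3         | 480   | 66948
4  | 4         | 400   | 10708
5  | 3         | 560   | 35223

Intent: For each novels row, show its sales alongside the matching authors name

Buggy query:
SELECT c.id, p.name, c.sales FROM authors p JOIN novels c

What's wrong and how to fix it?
Bug: JOIN with no ON clause produces a cartesian product; every novels row pairs with every authors row

Fix: Add ON c.author_id = p.id to the JOIN

Corrected query:
SELECT c.id, p.name, c.sales FROM authors p JOIN novels c ON c.author_id = p.id

Result:
id | name    | sales
---+---------+------
1  | Orwell  | 70929
2  | Atwood  | 31852
3  | Asimov  | 66948
4  | Tolkien | 10708
5  | Asimov  | 35223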